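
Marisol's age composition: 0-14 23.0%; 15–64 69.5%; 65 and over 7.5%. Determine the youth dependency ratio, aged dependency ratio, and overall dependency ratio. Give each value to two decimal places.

Youth dependency ratio = 23.0 / 69.5 × 100 = 33.09
Old-age dependency ratio = 7.5 / 69.5 × 100 = 10.79
Total dependency ratio = (23.0 + 7.5) / 69.5 × 100 = 30.5 / 69.5 × 100 = 43.88

Youth dependency ratio: 33.09
Old-age dependency ratio: 10.79
Total dependency ratio: 43.88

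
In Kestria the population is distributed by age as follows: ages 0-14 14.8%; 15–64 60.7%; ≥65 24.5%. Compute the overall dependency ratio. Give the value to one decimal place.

Total dependency ratio: 64.7

Total dependency ratio = (14.8 + 24.5) / 60.7 × 100 = 39.3 / 60.7 × 100 = 64.7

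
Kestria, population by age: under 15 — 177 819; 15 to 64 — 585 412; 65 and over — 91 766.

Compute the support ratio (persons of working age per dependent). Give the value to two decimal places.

Support ratio = 585 412 / (177 819 + 91 766) = 585 412 / 269 585 = 2.17

Support ratio: 2.17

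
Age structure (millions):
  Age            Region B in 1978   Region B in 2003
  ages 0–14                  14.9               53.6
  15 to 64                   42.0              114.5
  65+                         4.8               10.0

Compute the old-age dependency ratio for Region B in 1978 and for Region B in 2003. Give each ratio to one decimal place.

Region B in 1978: 4.8 / 42.0 × 100 = 11.4
Region B in 2003: 10.0 / 114.5 × 100 = 8.7

Region B in 1978: 11.4
Region B in 2003: 8.7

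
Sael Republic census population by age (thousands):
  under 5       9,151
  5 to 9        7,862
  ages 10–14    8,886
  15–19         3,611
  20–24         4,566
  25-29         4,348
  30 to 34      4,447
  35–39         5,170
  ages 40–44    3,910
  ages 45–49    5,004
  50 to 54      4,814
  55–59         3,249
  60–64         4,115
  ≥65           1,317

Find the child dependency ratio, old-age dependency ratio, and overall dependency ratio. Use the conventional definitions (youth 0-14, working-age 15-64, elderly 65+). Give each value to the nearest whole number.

0–14: 9,151 + 7,862 + 8,886 = 25,899
15–64: 3,611 + 4,566 + 4,348 + 4,447 + 5,170 + 3,910 + 5,004 + 4,814 + 3,249 + 4,115 = 43,234
65+: 1,317
Youth dependency ratio = 25,899 / 43,234 × 100 = 60
Old-age dependency ratio = 1,317 / 43,234 × 100 = 3
Total dependency ratio = (25,899 + 1,317) / 43,234 × 100 = 27,216 / 43,234 × 100 = 63

Youth dependency ratio: 60
Old-age dependency ratio: 3
Total dependency ratio: 63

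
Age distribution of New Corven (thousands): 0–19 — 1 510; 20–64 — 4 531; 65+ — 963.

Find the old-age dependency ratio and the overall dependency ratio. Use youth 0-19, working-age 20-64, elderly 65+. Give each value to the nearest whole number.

Old-age dependency ratio: 21
Total dependency ratio: 55

Old-age dependency ratio = 963 / 4 531 × 100 = 21
Total dependency ratio = (1 510 + 963) / 4 531 × 100 = 2 473 / 4 531 × 100 = 55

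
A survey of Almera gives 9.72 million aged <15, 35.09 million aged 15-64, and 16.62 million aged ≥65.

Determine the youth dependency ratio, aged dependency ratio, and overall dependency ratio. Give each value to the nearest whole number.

Youth dependency ratio: 28
Old-age dependency ratio: 47
Total dependency ratio: 75

Youth dependency ratio = 9.72 / 35.09 × 100 = 28
Old-age dependency ratio = 16.62 / 35.09 × 100 = 47
Total dependency ratio = (9.72 + 16.62) / 35.09 × 100 = 26.34 / 35.09 × 100 = 75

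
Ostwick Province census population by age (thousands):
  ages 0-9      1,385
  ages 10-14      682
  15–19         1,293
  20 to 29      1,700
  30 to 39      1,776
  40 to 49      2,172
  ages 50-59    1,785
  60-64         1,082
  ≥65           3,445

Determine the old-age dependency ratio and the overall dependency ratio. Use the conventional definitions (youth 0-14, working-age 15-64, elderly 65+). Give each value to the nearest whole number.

Old-age dependency ratio: 35
Total dependency ratio: 56

0–14: 1,385 + 682 = 2,067
15–64: 1,293 + 1,700 + 1,776 + 2,172 + 1,785 + 1,082 = 9,808
65+: 3,445
Old-age dependency ratio = 3,445 / 9,808 × 100 = 35
Total dependency ratio = (2,067 + 3,445) / 9,808 × 100 = 5,512 / 9,808 × 100 = 56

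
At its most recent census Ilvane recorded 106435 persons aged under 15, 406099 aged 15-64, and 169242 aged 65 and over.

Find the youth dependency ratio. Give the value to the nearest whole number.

Youth dependency ratio = 106435 / 406099 × 100 = 26

Youth dependency ratio: 26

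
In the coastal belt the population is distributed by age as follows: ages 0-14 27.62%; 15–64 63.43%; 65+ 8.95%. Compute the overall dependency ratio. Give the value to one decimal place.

Total dependency ratio: 57.7

Total dependency ratio = (27.62 + 8.95) / 63.43 × 100 = 36.57 / 63.43 × 100 = 57.7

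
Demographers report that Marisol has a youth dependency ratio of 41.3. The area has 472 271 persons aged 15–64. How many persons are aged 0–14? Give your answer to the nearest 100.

Youth dependency ratio = youth / working-age × 100
41.3 = Y / 472 271 × 100
⇒ 195 000

Aged 0–14: 195 000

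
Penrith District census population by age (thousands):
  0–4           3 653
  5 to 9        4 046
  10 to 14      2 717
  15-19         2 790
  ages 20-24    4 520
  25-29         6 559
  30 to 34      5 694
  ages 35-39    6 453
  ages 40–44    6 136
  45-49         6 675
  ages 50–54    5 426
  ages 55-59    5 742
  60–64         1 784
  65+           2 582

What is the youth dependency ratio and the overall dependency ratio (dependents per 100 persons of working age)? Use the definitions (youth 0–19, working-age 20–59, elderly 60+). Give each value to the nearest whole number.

0–19: 3 653 + 4 046 + 2 717 + 2 790 = 13 206
20–59: 4 520 + 6 559 + 5 694 + 6 453 + 6 136 + 6 675 + 5 426 + 5 742 = 47 205
60+: 1 784 + 2 582 = 4 366
Youth dependency ratio = 13 206 / 47 205 × 100 = 28
Total dependency ratio = (13 206 + 4 366) / 47 205 × 100 = 17 572 / 47 205 × 100 = 37

Youth dependency ratio: 28
Total dependency ratio: 37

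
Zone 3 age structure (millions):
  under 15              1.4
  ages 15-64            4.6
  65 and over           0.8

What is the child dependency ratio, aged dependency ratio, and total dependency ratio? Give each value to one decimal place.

Youth dependency ratio = 1.4 / 4.6 × 100 = 30.4
Old-age dependency ratio = 0.8 / 4.6 × 100 = 17.4
Total dependency ratio = (1.4 + 0.8) / 4.6 × 100 = 2.2 / 4.6 × 100 = 47.8

Youth dependency ratio: 30.4
Old-age dependency ratio: 17.4
Total dependency ratio: 47.8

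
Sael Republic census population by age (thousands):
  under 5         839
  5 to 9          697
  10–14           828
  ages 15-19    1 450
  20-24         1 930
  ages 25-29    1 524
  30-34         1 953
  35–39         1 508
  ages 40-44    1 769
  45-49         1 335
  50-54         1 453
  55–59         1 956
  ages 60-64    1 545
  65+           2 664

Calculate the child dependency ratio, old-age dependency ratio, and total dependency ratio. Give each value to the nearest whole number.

Youth dependency ratio: 14
Old-age dependency ratio: 16
Total dependency ratio: 31

0–14: 839 + 697 + 828 = 2 364
15–64: 1 450 + 1 930 + 1 524 + 1 953 + 1 508 + 1 769 + 1 335 + 1 453 + 1 956 + 1 545 = 16 423
65+: 2 664
Youth dependency ratio = 2 364 / 16 423 × 100 = 14
Old-age dependency ratio = 2 664 / 16 423 × 100 = 16
Total dependency ratio = (2 364 + 2 664) / 16 423 × 100 = 5 028 / 16 423 × 100 = 31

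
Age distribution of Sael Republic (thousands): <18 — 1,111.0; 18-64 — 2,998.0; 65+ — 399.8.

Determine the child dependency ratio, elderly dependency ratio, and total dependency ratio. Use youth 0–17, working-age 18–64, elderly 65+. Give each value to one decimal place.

Youth dependency ratio = 1,111.0 / 2,998.0 × 100 = 37.1
Old-age dependency ratio = 399.8 / 2,998.0 × 100 = 13.3
Total dependency ratio = (1,111.0 + 399.8) / 2,998.0 × 100 = 1,510.8 / 2,998.0 × 100 = 50.4

Youth dependency ratio: 37.1
Old-age dependency ratio: 13.3
Total dependency ratio: 50.4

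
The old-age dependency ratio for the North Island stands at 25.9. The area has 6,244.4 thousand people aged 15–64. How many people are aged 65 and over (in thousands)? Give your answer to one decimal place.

Old-age dependency ratio = elderly / working-age × 100
25.9 = E / 6,244.4 × 100
⇒ 1,617.3

Aged 65 and over: 1,617.3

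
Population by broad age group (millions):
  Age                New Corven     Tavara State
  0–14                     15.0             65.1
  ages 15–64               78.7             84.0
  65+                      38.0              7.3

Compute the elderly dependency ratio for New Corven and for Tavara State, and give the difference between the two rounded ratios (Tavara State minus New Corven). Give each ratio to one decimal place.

New Corven: 48.3
Tavara State: 8.7
Difference: -39.6

New Corven: 38.0 / 78.7 × 100 = 48.3
Tavara State: 7.3 / 84.0 × 100 = 8.7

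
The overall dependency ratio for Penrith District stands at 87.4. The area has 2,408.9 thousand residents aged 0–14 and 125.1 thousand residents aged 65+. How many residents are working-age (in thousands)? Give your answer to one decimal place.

Total dependency ratio = (youth + elderly) / working-age × 100
87.4 = (2,408.9 + 125.1) / W × 100
⇒ 2,899.3

Working-age: 2,899.3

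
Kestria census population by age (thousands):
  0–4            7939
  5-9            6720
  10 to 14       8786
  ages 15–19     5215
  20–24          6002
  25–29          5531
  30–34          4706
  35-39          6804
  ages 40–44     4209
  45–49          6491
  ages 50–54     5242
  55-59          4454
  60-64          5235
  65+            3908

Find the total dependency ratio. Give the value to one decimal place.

0–14: 7939 + 6720 + 8786 = 23445
15–64: 5215 + 6002 + 5531 + 4706 + 6804 + 4209 + 6491 + 5242 + 4454 + 5235 = 53889
65+: 3908
Total dependency ratio = (23445 + 3908) / 53889 × 100 = 27353 / 53889 × 100 = 50.8

Total dependency ratio: 50.8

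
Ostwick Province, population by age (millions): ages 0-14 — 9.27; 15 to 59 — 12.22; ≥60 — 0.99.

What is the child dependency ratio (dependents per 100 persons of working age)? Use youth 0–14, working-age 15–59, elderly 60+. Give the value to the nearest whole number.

Youth dependency ratio: 76

Youth dependency ratio = 9.27 / 12.22 × 100 = 76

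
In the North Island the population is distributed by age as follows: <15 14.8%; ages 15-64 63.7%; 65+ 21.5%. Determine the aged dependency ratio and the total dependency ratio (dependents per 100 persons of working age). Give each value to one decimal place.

Old-age dependency ratio: 33.8
Total dependency ratio: 57.0

Old-age dependency ratio = 21.5 / 63.7 × 100 = 33.8
Total dependency ratio = (14.8 + 21.5) / 63.7 × 100 = 36.3 / 63.7 × 100 = 57.0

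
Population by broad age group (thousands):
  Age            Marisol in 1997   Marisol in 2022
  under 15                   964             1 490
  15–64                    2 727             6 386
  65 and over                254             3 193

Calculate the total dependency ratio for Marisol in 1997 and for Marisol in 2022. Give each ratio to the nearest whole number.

Marisol in 1997: 45
Marisol in 2022: 73

Marisol in 1997: (964 + 254) / 2 727 × 100 = 1 218 / 2 727 × 100 = 45
Marisol in 2022: (1 490 + 3 193) / 6 386 × 100 = 4 683 / 6 386 × 100 = 73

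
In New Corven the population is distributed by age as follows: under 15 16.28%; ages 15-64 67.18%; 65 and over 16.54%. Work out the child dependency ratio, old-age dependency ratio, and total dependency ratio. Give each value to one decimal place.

Youth dependency ratio: 24.2
Old-age dependency ratio: 24.6
Total dependency ratio: 48.9

Youth dependency ratio = 16.28 / 67.18 × 100 = 24.2
Old-age dependency ratio = 16.54 / 67.18 × 100 = 24.6
Total dependency ratio = (16.28 + 16.54) / 67.18 × 100 = 32.82 / 67.18 × 100 = 48.9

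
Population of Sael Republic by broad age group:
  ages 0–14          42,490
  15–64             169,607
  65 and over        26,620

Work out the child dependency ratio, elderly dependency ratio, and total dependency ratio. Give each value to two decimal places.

Youth dependency ratio = 42,490 / 169,607 × 100 = 25.05
Old-age dependency ratio = 26,620 / 169,607 × 100 = 15.70
Total dependency ratio = (42,490 + 26,620) / 169,607 × 100 = 69,110 / 169,607 × 100 = 40.75

Youth dependency ratio: 25.05
Old-age dependency ratio: 15.70
Total dependency ratio: 40.75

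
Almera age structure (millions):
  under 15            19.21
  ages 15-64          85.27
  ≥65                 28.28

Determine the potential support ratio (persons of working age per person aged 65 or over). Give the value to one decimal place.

Potential support ratio = 85.27 / 28.28 = 3.0

Potential support ratio: 3.0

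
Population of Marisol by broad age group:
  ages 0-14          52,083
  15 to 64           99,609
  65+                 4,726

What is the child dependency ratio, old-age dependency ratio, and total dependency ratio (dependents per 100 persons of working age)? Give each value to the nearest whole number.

Youth dependency ratio: 52
Old-age dependency ratio: 5
Total dependency ratio: 57

Youth dependency ratio = 52,083 / 99,609 × 100 = 52
Old-age dependency ratio = 4,726 / 99,609 × 100 = 5
Total dependency ratio = (52,083 + 4,726) / 99,609 × 100 = 56,809 / 99,609 × 100 = 57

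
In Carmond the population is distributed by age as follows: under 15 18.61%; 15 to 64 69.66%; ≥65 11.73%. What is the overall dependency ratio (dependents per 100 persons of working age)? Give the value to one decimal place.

Total dependency ratio: 43.6

Total dependency ratio = (18.61 + 11.73) / 69.66 × 100 = 30.34 / 69.66 × 100 = 43.6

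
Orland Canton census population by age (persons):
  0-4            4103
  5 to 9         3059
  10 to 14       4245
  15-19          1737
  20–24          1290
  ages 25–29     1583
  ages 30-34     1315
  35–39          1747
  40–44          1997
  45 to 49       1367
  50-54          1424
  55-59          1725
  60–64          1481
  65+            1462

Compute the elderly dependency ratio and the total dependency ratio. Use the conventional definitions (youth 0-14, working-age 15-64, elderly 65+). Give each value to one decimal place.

0–14: 4103 + 3059 + 4245 = 11407
15–64: 1737 + 1290 + 1583 + 1315 + 1747 + 1997 + 1367 + 1424 + 1725 + 1481 = 15666
65+: 1462
Old-age dependency ratio = 1462 / 15666 × 100 = 9.3
Total dependency ratio = (11407 + 1462) / 15666 × 100 = 12869 / 15666 × 100 = 82.1

Old-age dependency ratio: 9.3
Total dependency ratio: 82.1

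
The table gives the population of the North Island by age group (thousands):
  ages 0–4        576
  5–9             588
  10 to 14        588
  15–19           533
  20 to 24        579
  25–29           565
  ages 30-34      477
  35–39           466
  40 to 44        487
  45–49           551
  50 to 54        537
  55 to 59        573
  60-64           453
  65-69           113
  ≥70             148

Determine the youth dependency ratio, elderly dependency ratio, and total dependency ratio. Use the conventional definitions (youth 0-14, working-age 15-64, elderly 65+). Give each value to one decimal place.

0–14: 576 + 588 + 588 = 1 752
15–64: 533 + 579 + 565 + 477 + 466 + 487 + 551 + 537 + 573 + 453 = 5 221
65+: 113 + 148 = 261
Youth dependency ratio = 1 752 / 5 221 × 100 = 33.6
Old-age dependency ratio = 261 / 5 221 × 100 = 5.0
Total dependency ratio = (1 752 + 261) / 5 221 × 100 = 2 013 / 5 221 × 100 = 38.6

Youth dependency ratio: 33.6
Old-age dependency ratio: 5.0
Total dependency ratio: 38.6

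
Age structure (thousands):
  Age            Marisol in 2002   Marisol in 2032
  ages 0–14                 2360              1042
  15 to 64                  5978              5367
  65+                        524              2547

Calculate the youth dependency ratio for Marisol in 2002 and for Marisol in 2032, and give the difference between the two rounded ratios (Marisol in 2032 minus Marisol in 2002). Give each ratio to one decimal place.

Marisol in 2002: 39.5
Marisol in 2032: 19.4
Difference: -20.1

Marisol in 2002: 2360 / 5978 × 100 = 39.5
Marisol in 2032: 1042 / 5367 × 100 = 19.4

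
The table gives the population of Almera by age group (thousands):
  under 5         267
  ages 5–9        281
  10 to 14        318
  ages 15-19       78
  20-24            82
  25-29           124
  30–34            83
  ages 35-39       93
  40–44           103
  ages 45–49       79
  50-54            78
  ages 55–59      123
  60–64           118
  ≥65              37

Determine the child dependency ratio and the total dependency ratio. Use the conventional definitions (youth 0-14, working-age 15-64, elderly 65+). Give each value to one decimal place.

0–14: 267 + 281 + 318 = 866
15–64: 78 + 82 + 124 + 83 + 93 + 103 + 79 + 78 + 123 + 118 = 961
65+: 37
Youth dependency ratio = 866 / 961 × 100 = 90.1
Total dependency ratio = (866 + 37) / 961 × 100 = 903 / 961 × 100 = 94.0

Youth dependency ratio: 90.1
Total dependency ratio: 94.0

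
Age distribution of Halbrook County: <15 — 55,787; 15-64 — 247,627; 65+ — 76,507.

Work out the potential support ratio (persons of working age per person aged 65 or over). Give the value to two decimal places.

Potential support ratio: 3.24

Potential support ratio = 247,627 / 76,507 = 3.24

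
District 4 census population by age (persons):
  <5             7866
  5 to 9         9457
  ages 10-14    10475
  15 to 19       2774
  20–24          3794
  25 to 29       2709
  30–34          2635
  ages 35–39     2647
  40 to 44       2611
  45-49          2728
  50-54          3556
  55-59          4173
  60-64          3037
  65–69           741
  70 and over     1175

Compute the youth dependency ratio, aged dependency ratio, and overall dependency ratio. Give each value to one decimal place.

0–14: 7866 + 9457 + 10475 = 27798
15–64: 2774 + 3794 + 2709 + 2635 + 2647 + 2611 + 2728 + 3556 + 4173 + 3037 = 30664
65+: 741 + 1175 = 1916
Youth dependency ratio = 27798 / 30664 × 100 = 90.7
Old-age dependency ratio = 1916 / 30664 × 100 = 6.2
Total dependency ratio = (27798 + 1916) / 30664 × 100 = 29714 / 30664 × 100 = 96.9

Youth dependency ratio: 90.7
Old-age dependency ratio: 6.2
Total dependency ratio: 96.9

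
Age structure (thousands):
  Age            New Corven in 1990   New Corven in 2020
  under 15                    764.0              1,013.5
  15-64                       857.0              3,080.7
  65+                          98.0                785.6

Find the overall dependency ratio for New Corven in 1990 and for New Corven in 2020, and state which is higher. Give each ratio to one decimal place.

New Corven in 1990: (764.0 + 98.0) / 857.0 × 100 = 862.0 / 857.0 × 100 = 100.6
New Corven in 2020: (1,013.5 + 785.6) / 3,080.7 × 100 = 1,799.1 / 3,080.7 × 100 = 58.4

New Corven in 1990: 100.6
New Corven in 2020: 58.4
Higher: New Corven in 1990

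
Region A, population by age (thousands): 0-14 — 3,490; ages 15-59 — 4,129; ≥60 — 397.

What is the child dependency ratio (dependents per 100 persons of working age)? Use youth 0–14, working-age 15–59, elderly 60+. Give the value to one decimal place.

Youth dependency ratio = 3,490 / 4,129 × 100 = 84.5

Youth dependency ratio: 84.5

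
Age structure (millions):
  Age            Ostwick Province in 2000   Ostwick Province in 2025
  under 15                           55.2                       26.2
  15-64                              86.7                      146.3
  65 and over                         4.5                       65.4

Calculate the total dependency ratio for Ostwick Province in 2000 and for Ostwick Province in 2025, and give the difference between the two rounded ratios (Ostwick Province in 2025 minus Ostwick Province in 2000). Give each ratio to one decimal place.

Ostwick Province in 2000: 68.9
Ostwick Province in 2025: 62.6
Difference: -6.3

Ostwick Province in 2000: (55.2 + 4.5) / 86.7 × 100 = 59.7 / 86.7 × 100 = 68.9
Ostwick Province in 2025: (26.2 + 65.4) / 146.3 × 100 = 91.6 / 146.3 × 100 = 62.6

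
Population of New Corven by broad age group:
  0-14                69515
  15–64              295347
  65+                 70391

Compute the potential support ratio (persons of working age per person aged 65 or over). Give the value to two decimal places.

Potential support ratio = 295347 / 70391 = 4.20

Potential support ratio: 4.20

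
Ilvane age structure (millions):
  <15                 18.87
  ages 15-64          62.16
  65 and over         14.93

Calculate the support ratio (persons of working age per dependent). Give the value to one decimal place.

Support ratio = 62.16 / (18.87 + 14.93) = 62.16 / 33.80 = 1.8

Support ratio: 1.8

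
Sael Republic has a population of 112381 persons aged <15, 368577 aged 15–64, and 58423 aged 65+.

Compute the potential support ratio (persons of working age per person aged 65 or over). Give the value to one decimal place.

Potential support ratio = 368577 / 58423 = 6.3

Potential support ratio: 6.3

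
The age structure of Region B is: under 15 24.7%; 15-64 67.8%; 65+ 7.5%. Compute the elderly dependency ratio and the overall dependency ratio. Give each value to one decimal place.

Old-age dependency ratio: 11.1
Total dependency ratio: 47.5

Old-age dependency ratio = 7.5 / 67.8 × 100 = 11.1
Total dependency ratio = (24.7 + 7.5) / 67.8 × 100 = 32.2 / 67.8 × 100 = 47.5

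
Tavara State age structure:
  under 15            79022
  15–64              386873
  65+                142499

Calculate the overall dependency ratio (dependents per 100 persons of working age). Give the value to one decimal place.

Total dependency ratio: 57.3

Total dependency ratio = (79022 + 142499) / 386873 × 100 = 221521 / 386873 × 100 = 57.3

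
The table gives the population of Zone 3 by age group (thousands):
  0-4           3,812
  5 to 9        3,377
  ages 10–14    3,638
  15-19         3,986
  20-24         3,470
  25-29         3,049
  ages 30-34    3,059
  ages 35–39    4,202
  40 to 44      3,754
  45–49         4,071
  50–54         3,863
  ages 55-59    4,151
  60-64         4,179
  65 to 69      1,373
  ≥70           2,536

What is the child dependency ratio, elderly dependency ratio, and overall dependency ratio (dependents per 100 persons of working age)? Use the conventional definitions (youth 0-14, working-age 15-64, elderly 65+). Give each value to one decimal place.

Youth dependency ratio: 28.7
Old-age dependency ratio: 10.3
Total dependency ratio: 39.0

0–14: 3,812 + 3,377 + 3,638 = 10,827
15–64: 3,986 + 3,470 + 3,049 + 3,059 + 4,202 + 3,754 + 4,071 + 3,863 + 4,151 + 4,179 = 37,784
65+: 1,373 + 2,536 = 3,909
Youth dependency ratio = 10,827 / 37,784 × 100 = 28.7
Old-age dependency ratio = 3,909 / 37,784 × 100 = 10.3
Total dependency ratio = (10,827 + 3,909) / 37,784 × 100 = 14,736 / 37,784 × 100 = 39.0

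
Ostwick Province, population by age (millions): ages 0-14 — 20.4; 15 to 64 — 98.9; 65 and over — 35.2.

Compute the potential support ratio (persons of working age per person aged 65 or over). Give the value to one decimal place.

Potential support ratio = 98.9 / 35.2 = 2.8

Potential support ratio: 2.8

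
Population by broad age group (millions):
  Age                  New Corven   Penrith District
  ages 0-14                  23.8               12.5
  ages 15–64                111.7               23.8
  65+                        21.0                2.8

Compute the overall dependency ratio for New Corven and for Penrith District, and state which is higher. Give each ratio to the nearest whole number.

New Corven: 40
Penrith District: 64
Higher: Penrith District

New Corven: (23.8 + 21.0) / 111.7 × 100 = 44.8 / 111.7 × 100 = 40
Penrith District: (12.5 + 2.8) / 23.8 × 100 = 15.3 / 23.8 × 100 = 64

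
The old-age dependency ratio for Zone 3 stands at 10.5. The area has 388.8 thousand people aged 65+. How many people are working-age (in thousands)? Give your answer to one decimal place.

Working-age: 3 702.9

Old-age dependency ratio = elderly / working-age × 100
10.5 = 388.8 / W × 100
⇒ 3 702.9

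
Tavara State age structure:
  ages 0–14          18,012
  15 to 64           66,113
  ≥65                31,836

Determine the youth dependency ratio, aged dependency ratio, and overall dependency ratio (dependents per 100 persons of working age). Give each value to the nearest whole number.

Youth dependency ratio = 18,012 / 66,113 × 100 = 27
Old-age dependency ratio = 31,836 / 66,113 × 100 = 48
Total dependency ratio = (18,012 + 31,836) / 66,113 × 100 = 49,848 / 66,113 × 100 = 75

Youth dependency ratio: 27
Old-age dependency ratio: 48
Total dependency ratio: 75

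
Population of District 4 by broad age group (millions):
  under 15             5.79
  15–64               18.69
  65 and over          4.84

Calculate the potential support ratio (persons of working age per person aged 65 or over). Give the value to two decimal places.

Potential support ratio: 3.86

Potential support ratio = 18.69 / 4.84 = 3.86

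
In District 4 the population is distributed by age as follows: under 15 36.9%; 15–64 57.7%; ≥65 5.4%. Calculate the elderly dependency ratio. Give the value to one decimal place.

Old-age dependency ratio: 9.4

Old-age dependency ratio = 5.4 / 57.7 × 100 = 9.4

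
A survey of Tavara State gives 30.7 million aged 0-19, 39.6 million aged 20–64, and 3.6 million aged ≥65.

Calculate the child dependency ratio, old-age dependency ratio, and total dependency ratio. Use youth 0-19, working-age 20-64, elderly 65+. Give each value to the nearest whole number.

Youth dependency ratio: 78
Old-age dependency ratio: 9
Total dependency ratio: 87

Youth dependency ratio = 30.7 / 39.6 × 100 = 78
Old-age dependency ratio = 3.6 / 39.6 × 100 = 9
Total dependency ratio = (30.7 + 3.6) / 39.6 × 100 = 34.3 / 39.6 × 100 = 87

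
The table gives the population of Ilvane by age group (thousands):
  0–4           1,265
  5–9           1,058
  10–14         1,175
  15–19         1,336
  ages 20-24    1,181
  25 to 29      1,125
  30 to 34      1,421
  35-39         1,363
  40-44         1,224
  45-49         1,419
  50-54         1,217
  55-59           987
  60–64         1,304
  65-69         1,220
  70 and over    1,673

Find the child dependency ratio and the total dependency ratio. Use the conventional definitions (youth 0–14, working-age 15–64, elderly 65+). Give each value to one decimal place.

0–14: 1,265 + 1,058 + 1,175 = 3,498
15–64: 1,336 + 1,181 + 1,125 + 1,421 + 1,363 + 1,224 + 1,419 + 1,217 + 987 + 1,304 = 12,577
65+: 1,220 + 1,673 = 2,893
Youth dependency ratio = 3,498 / 12,577 × 100 = 27.8
Total dependency ratio = (3,498 + 2,893) / 12,577 × 100 = 6,391 / 12,577 × 100 = 50.8

Youth dependency ratio: 27.8
Total dependency ratio: 50.8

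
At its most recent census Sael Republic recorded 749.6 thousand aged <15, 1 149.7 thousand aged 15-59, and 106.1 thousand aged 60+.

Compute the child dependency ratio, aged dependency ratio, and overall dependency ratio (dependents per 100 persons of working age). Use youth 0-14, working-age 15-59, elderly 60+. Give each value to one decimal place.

Youth dependency ratio: 65.2
Old-age dependency ratio: 9.2
Total dependency ratio: 74.4

Youth dependency ratio = 749.6 / 1 149.7 × 100 = 65.2
Old-age dependency ratio = 106.1 / 1 149.7 × 100 = 9.2
Total dependency ratio = (749.6 + 106.1) / 1 149.7 × 100 = 855.7 / 1 149.7 × 100 = 74.4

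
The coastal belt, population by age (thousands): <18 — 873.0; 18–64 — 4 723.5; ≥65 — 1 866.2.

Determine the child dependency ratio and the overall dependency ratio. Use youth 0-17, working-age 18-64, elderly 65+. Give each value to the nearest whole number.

Youth dependency ratio: 18
Total dependency ratio: 58

Youth dependency ratio = 873.0 / 4 723.5 × 100 = 18
Total dependency ratio = (873.0 + 1 866.2) / 4 723.5 × 100 = 2 739.2 / 4 723.5 × 100 = 58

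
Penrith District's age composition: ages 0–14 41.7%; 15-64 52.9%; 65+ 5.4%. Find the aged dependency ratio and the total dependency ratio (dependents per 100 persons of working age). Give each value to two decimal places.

Old-age dependency ratio = 5.4 / 52.9 × 100 = 10.21
Total dependency ratio = (41.7 + 5.4) / 52.9 × 100 = 47.1 / 52.9 × 100 = 89.04

Old-age dependency ratio: 10.21
Total dependency ratio: 89.04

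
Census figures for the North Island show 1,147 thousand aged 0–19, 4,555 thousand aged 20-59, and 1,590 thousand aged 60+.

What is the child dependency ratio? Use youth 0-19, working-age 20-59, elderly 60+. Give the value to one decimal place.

Youth dependency ratio: 25.2

Youth dependency ratio = 1,147 / 4,555 × 100 = 25.2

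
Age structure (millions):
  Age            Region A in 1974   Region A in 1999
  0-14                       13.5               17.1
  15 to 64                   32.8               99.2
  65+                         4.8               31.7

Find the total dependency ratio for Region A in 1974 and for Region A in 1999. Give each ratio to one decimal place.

Region A in 1974: 55.8
Region A in 1999: 49.2

Region A in 1974: (13.5 + 4.8) / 32.8 × 100 = 18.3 / 32.8 × 100 = 55.8
Region A in 1999: (17.1 + 31.7) / 99.2 × 100 = 48.8 / 99.2 × 100 = 49.2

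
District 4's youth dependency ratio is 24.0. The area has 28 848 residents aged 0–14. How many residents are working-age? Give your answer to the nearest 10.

Youth dependency ratio = youth / working-age × 100
24.0 = 28 848 / W × 100
⇒ 120 200

Working-age: 120 200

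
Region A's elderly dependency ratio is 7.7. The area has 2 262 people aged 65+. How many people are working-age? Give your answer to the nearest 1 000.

Working-age: 29 000

Old-age dependency ratio = elderly / working-age × 100
7.7 = 2 262 / W × 100
⇒ 29 000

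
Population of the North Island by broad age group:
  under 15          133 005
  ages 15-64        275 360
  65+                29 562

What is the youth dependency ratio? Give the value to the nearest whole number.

Youth dependency ratio: 48

Youth dependency ratio = 133 005 / 275 360 × 100 = 48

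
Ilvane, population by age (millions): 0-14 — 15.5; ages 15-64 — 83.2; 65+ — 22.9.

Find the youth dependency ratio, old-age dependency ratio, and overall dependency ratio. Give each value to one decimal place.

Youth dependency ratio = 15.5 / 83.2 × 100 = 18.6
Old-age dependency ratio = 22.9 / 83.2 × 100 = 27.5
Total dependency ratio = (15.5 + 22.9) / 83.2 × 100 = 38.4 / 83.2 × 100 = 46.2

Youth dependency ratio: 18.6
Old-age dependency ratio: 27.5
Total dependency ratio: 46.2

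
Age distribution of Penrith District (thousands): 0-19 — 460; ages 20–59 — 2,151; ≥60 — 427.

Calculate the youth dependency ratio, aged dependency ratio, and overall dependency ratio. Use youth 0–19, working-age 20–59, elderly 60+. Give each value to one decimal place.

Youth dependency ratio: 21.4
Old-age dependency ratio: 19.9
Total dependency ratio: 41.2

Youth dependency ratio = 460 / 2,151 × 100 = 21.4
Old-age dependency ratio = 427 / 2,151 × 100 = 19.9
Total dependency ratio = (460 + 427) / 2,151 × 100 = 887 / 2,151 × 100 = 41.2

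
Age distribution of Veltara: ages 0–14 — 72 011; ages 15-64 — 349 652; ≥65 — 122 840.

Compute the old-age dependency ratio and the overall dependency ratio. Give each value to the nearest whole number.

Old-age dependency ratio: 35
Total dependency ratio: 56

Old-age dependency ratio = 122 840 / 349 652 × 100 = 35
Total dependency ratio = (72 011 + 122 840) / 349 652 × 100 = 194 851 / 349 652 × 100 = 56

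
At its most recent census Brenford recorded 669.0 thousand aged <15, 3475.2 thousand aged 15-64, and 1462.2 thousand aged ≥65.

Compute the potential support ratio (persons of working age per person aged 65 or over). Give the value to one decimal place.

Potential support ratio = 3475.2 / 1462.2 = 2.4

Potential support ratio: 2.4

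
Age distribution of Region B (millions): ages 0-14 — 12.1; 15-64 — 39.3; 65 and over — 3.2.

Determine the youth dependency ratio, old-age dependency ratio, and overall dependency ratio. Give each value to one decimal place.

Youth dependency ratio = 12.1 / 39.3 × 100 = 30.8
Old-age dependency ratio = 3.2 / 39.3 × 100 = 8.1
Total dependency ratio = (12.1 + 3.2) / 39.3 × 100 = 15.3 / 39.3 × 100 = 38.9

Youth dependency ratio: 30.8
Old-age dependency ratio: 8.1
Total dependency ratio: 38.9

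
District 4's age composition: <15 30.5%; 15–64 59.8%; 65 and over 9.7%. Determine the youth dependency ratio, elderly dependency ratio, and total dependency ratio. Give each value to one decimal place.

Youth dependency ratio = 30.5 / 59.8 × 100 = 51.0
Old-age dependency ratio = 9.7 / 59.8 × 100 = 16.2
Total dependency ratio = (30.5 + 9.7) / 59.8 × 100 = 40.2 / 59.8 × 100 = 67.2

Youth dependency ratio: 51.0
Old-age dependency ratio: 16.2
Total dependency ratio: 67.2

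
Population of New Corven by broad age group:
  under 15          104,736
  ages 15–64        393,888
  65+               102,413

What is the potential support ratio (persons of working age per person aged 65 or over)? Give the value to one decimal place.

Potential support ratio = 393,888 / 102,413 = 3.8

Potential support ratio: 3.8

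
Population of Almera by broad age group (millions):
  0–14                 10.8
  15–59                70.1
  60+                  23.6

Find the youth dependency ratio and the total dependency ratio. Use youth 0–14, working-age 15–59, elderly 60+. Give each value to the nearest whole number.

Youth dependency ratio: 15
Total dependency ratio: 49

Youth dependency ratio = 10.8 / 70.1 × 100 = 15
Total dependency ratio = (10.8 + 23.6) / 70.1 × 100 = 34.4 / 70.1 × 100 = 49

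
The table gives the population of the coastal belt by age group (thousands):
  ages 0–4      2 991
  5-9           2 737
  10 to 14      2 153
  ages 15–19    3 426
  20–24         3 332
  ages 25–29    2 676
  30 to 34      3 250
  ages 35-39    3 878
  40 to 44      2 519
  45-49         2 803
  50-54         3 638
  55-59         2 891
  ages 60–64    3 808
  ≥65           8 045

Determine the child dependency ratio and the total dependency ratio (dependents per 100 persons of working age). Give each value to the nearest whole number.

Youth dependency ratio: 24
Total dependency ratio: 49

0–14: 2 991 + 2 737 + 2 153 = 7 881
15–64: 3 426 + 3 332 + 2 676 + 3 250 + 3 878 + 2 519 + 2 803 + 3 638 + 2 891 + 3 808 = 32 221
65+: 8 045
Youth dependency ratio = 7 881 / 32 221 × 100 = 24
Total dependency ratio = (7 881 + 8 045) / 32 221 × 100 = 15 926 / 32 221 × 100 = 49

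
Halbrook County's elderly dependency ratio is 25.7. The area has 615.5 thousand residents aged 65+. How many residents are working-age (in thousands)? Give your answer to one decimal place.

Old-age dependency ratio = elderly / working-age × 100
25.7 = 615.5 / W × 100
⇒ 2,394.9

Working-age: 2,394.9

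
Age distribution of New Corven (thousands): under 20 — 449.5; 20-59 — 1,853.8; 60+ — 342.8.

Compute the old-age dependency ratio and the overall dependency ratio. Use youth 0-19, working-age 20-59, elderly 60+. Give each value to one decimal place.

Old-age dependency ratio: 18.5
Total dependency ratio: 42.7

Old-age dependency ratio = 342.8 / 1,853.8 × 100 = 18.5
Total dependency ratio = (449.5 + 342.8) / 1,853.8 × 100 = 792.3 / 1,853.8 × 100 = 42.7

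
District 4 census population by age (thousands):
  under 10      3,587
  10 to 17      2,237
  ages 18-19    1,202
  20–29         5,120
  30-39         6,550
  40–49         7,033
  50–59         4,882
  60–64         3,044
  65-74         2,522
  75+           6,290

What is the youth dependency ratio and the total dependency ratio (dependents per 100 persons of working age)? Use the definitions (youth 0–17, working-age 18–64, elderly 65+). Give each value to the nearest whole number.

0–17: 3,587 + 2,237 = 5,824
18–64: 1,202 + 5,120 + 6,550 + 7,033 + 4,882 + 3,044 = 27,831
65+: 2,522 + 6,290 = 8,812
Youth dependency ratio = 5,824 / 27,831 × 100 = 21
Total dependency ratio = (5,824 + 8,812) / 27,831 × 100 = 14,636 / 27,831 × 100 = 53

Youth dependency ratio: 21
Total dependency ratio: 53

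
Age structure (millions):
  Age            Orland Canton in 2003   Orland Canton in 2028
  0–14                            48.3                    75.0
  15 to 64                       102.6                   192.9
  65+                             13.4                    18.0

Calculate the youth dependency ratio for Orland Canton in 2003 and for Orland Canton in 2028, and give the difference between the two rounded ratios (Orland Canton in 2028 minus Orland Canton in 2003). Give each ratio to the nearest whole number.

Orland Canton in 2003: 48.3 / 102.6 × 100 = 47
Orland Canton in 2028: 75.0 / 192.9 × 100 = 39

Orland Canton in 2003: 47
Orland Canton in 2028: 39
Difference: -8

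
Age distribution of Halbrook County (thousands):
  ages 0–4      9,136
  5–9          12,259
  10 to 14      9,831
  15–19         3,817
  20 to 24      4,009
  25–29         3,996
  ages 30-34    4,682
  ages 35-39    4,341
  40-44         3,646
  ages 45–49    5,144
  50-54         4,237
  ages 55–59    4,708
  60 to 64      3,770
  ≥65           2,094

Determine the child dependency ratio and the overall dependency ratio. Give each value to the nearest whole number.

Youth dependency ratio: 74
Total dependency ratio: 79

0–14: 9,136 + 12,259 + 9,831 = 31,226
15–64: 3,817 + 4,009 + 3,996 + 4,682 + 4,341 + 3,646 + 5,144 + 4,237 + 4,708 + 3,770 = 42,350
65+: 2,094
Youth dependency ratio = 31,226 / 42,350 × 100 = 74
Total dependency ratio = (31,226 + 2,094) / 42,350 × 100 = 33,320 / 42,350 × 100 = 79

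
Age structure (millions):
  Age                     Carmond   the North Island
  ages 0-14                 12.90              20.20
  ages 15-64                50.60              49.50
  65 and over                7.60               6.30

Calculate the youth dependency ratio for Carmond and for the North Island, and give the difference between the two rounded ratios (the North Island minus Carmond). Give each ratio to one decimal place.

Carmond: 25.5
the North Island: 40.8
Difference: +15.3

Carmond: 12.90 / 50.60 × 100 = 25.5
the North Island: 20.20 / 49.50 × 100 = 40.8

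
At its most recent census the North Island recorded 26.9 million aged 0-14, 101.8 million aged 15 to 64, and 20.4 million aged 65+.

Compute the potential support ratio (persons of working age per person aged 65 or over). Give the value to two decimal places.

Potential support ratio: 4.99

Potential support ratio = 101.8 / 20.4 = 4.99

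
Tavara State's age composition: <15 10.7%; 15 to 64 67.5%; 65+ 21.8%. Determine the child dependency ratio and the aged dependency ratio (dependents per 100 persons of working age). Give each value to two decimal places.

Youth dependency ratio = 10.7 / 67.5 × 100 = 15.85
Old-age dependency ratio = 21.8 / 67.5 × 100 = 32.30

Youth dependency ratio: 15.85
Old-age dependency ratio: 32.30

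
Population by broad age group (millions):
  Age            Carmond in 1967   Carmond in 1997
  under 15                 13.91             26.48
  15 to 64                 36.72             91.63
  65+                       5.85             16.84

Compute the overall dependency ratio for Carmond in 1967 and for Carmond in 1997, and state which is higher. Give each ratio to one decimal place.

Carmond in 1967: 53.8
Carmond in 1997: 47.3
Higher: Carmond in 1967

Carmond in 1967: (13.91 + 5.85) / 36.72 × 100 = 19.76 / 36.72 × 100 = 53.8
Carmond in 1997: (26.48 + 16.84) / 91.63 × 100 = 43.32 / 91.63 × 100 = 47.3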